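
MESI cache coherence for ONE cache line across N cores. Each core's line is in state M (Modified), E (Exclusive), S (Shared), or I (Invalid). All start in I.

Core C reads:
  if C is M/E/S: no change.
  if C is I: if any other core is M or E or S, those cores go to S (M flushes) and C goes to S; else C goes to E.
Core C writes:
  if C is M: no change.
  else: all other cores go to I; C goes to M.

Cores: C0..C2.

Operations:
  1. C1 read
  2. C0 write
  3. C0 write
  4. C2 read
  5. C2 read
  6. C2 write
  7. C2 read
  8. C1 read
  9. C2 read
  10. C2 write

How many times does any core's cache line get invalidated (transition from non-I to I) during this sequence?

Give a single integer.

Op 1: C1 read [C1 read from I: no other sharers -> C1=E (exclusive)] -> [I,E,I] (invalidations this op: 0; running total: 0)
Op 2: C0 write [C0 write: invalidate ['C1=E'] -> C0=M] -> [M,I,I] (invalidations this op: 1; running total: 1)
Op 3: C0 write [C0 write: already M (modified), no change] -> [M,I,I] (invalidations this op: 0; running total: 1)
Op 4: C2 read [C2 read from I: others=['C0=M'] -> C2=S, others downsized to S] -> [S,I,S] (invalidations this op: 0; running total: 1)
Op 5: C2 read [C2 read: already in S, no change] -> [S,I,S] (invalidations this op: 0; running total: 1)
Op 6: C2 write [C2 write: invalidate ['C0=S'] -> C2=M] -> [I,I,M] (invalidations this op: 1; running total: 2)
Op 7: C2 read [C2 read: already in M, no change] -> [I,I,M] (invalidations this op: 0; running total: 2)
Op 8: C1 read [C1 read from I: others=['C2=M'] -> C1=S, others downsized to S] -> [I,S,S] (invalidations this op: 0; running total: 2)
Op 9: C2 read [C2 read: already in S, no change] -> [I,S,S] (invalidations this op: 0; running total: 2)
Op 10: C2 write [C2 write: invalidate ['C1=S'] -> C2=M] -> [I,I,M] (invalidations this op: 1; running total: 3)

Answer: 3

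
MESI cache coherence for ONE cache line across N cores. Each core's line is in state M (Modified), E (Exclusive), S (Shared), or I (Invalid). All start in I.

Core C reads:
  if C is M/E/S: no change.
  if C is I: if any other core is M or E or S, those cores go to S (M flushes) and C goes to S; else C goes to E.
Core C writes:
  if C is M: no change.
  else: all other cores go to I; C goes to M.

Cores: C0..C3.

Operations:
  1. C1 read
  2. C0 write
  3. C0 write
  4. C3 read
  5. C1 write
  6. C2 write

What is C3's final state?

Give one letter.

Op 1: C1 read [C1 read from I: no other sharers -> C1=E (exclusive)] -> [I,E,I,I]
Op 2: C0 write [C0 write: invalidate ['C1=E'] -> C0=M] -> [M,I,I,I]
Op 3: C0 write [C0 write: already M (modified), no change] -> [M,I,I,I]
Op 4: C3 read [C3 read from I: others=['C0=M'] -> C3=S, others downsized to S] -> [S,I,I,S]
Op 5: C1 write [C1 write: invalidate ['C0=S', 'C3=S'] -> C1=M] -> [I,M,I,I]
Op 6: C2 write [C2 write: invalidate ['C1=M'] -> C2=M] -> [I,I,M,I]

Answer: I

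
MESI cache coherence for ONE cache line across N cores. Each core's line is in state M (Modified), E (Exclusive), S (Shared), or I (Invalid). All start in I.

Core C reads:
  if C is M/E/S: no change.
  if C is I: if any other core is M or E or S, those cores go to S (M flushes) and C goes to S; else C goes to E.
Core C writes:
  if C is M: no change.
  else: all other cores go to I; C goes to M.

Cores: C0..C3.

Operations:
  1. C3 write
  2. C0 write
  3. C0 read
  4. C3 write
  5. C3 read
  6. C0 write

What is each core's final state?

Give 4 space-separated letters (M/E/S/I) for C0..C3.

Op 1: C3 write [C3 write: invalidate none -> C3=M] -> [I,I,I,M]
Op 2: C0 write [C0 write: invalidate ['C3=M'] -> C0=M] -> [M,I,I,I]
Op 3: C0 read [C0 read: already in M, no change] -> [M,I,I,I]
Op 4: C3 write [C3 write: invalidate ['C0=M'] -> C3=M] -> [I,I,I,M]
Op 5: C3 read [C3 read: already in M, no change] -> [I,I,I,M]
Op 6: C0 write [C0 write: invalidate ['C3=M'] -> C0=M] -> [M,I,I,I]

Answer: M I I I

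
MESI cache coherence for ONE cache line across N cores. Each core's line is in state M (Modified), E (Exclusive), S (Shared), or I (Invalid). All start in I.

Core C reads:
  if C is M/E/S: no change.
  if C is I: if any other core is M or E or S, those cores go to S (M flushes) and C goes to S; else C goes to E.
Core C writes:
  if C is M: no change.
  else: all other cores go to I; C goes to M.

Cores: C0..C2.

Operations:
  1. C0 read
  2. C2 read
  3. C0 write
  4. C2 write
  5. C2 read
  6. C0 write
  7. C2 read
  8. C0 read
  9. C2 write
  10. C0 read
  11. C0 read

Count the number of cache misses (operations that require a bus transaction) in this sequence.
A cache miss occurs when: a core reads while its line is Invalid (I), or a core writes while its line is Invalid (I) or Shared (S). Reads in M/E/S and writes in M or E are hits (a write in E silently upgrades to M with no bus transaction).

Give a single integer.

Op 1: C0 read [C0 read from I: no other sharers -> C0=E (exclusive)] -> [E,I,I] [MISS #1: read from I]
Op 2: C2 read [C2 read from I: others=['C0=E'] -> C2=S, others downsized to S] -> [S,I,S] [MISS #2: read from I]
Op 3: C0 write [C0 write: invalidate ['C2=S'] -> C0=M] -> [M,I,I] [MISS #3: write from S]
Op 4: C2 write [C2 write: invalidate ['C0=M'] -> C2=M] -> [I,I,M] [MISS #4: write from I]
Op 5: C2 read [C2 read: already in M, no change] -> [I,I,M] [hit: read from M]
Op 6: C0 write [C0 write: invalidate ['C2=M'] -> C0=M] -> [M,I,I] [MISS #5: write from I]
Op 7: C2 read [C2 read from I: others=['C0=M'] -> C2=S, others downsized to S] -> [S,I,S] [MISS #6: read from I]
Op 8: C0 read [C0 read: already in S, no change] -> [S,I,S] [hit: read from S]
Op 9: C2 write [C2 write: invalidate ['C0=S'] -> C2=M] -> [I,I,M] [MISS #7: write from S]
Op 10: C0 read [C0 read from I: others=['C2=M'] -> C0=S, others downsized to S] -> [S,I,S] [MISS #8: read from I]
Op 11: C0 read [C0 read: already in S, no change] -> [S,I,S] [hit: read from S]

Answer: 8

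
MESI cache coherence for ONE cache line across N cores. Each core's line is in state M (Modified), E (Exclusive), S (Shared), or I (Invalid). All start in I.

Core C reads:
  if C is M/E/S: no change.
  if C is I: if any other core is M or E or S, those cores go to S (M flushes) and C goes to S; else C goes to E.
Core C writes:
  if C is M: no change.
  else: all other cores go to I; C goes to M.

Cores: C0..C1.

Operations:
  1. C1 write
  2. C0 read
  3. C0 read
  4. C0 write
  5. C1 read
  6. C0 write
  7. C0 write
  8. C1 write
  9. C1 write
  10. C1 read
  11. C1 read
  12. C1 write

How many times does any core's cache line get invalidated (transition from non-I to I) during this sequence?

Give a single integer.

Op 1: C1 write [C1 write: invalidate none -> C1=M] -> [I,M] (invalidations this op: 0; running total: 0)
Op 2: C0 read [C0 read from I: others=['C1=M'] -> C0=S, others downsized to S] -> [S,S] (invalidations this op: 0; running total: 0)
Op 3: C0 read [C0 read: already in S, no change] -> [S,S] (invalidations this op: 0; running total: 0)
Op 4: C0 write [C0 write: invalidate ['C1=S'] -> C0=M] -> [M,I] (invalidations this op: 1; running total: 1)
Op 5: C1 read [C1 read from I: others=['C0=M'] -> C1=S, others downsized to S] -> [S,S] (invalidations this op: 0; running total: 1)
Op 6: C0 write [C0 write: invalidate ['C1=S'] -> C0=M] -> [M,I] (invalidations this op: 1; running total: 2)
Op 7: C0 write [C0 write: already M (modified), no change] -> [M,I] (invalidations this op: 0; running total: 2)
Op 8: C1 write [C1 write: invalidate ['C0=M'] -> C1=M] -> [I,M] (invalidations this op: 1; running total: 3)
Op 9: C1 write [C1 write: already M (modified), no change] -> [I,M] (invalidations this op: 0; running total: 3)
Op 10: C1 read [C1 read: already in M, no change] -> [I,M] (invalidations this op: 0; running total: 3)
Op 11: C1 read [C1 read: already in M, no change] -> [I,M] (invalidations this op: 0; running total: 3)
Op 12: C1 write [C1 write: already M (modified), no change] -> [I,M] (invalidations this op: 0; running total: 3)

Answer: 3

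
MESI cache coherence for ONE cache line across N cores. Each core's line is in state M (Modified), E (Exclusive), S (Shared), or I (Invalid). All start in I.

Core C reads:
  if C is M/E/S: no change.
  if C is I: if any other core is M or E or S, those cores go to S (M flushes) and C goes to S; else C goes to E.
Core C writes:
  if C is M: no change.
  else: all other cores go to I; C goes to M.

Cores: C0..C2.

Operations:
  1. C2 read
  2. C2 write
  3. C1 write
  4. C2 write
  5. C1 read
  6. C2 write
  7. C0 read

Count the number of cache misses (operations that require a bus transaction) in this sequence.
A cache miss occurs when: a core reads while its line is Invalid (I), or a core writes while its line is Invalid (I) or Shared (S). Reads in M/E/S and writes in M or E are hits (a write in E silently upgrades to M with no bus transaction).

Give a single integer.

Op 1: C2 read [C2 read from I: no other sharers -> C2=E (exclusive)] -> [I,I,E] [MISS #1: read from I]
Op 2: C2 write [C2 write: invalidate none -> C2=M] -> [I,I,M] [hit: write from E is a silent E->M upgrade, no bus transaction]
Op 3: C1 write [C1 write: invalidate ['C2=M'] -> C1=M] -> [I,M,I] [MISS #2: write from I]
Op 4: C2 write [C2 write: invalidate ['C1=M'] -> C2=M] -> [I,I,M] [MISS #3: write from I]
Op 5: C1 read [C1 read from I: others=['C2=M'] -> C1=S, others downsized to S] -> [I,S,S] [MISS #4: read from I]
Op 6: C2 write [C2 write: invalidate ['C1=S'] -> C2=M] -> [I,I,M] [MISS #5: write from S]
Op 7: C0 read [C0 read from I: others=['C2=M'] -> C0=S, others downsized to S] -> [S,I,S] [MISS #6: read from I]

Answer: 6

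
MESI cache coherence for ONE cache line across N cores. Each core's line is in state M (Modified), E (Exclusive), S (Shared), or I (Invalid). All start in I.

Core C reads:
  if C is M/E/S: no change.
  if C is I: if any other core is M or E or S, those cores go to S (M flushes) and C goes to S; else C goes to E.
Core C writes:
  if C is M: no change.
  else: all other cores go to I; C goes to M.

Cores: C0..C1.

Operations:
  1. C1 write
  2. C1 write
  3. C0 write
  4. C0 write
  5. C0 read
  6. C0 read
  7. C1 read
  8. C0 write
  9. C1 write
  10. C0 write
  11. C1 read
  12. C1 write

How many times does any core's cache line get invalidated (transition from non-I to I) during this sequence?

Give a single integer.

Op 1: C1 write [C1 write: invalidate none -> C1=M] -> [I,M] (invalidations this op: 0; running total: 0)
Op 2: C1 write [C1 write: already M (modified), no change] -> [I,M] (invalidations this op: 0; running total: 0)
Op 3: C0 write [C0 write: invalidate ['C1=M'] -> C0=M] -> [M,I] (invalidations this op: 1; running total: 1)
Op 4: C0 write [C0 write: already M (modified), no change] -> [M,I] (invalidations this op: 0; running total: 1)
Op 5: C0 read [C0 read: already in M, no change] -> [M,I] (invalidations this op: 0; running total: 1)
Op 6: C0 read [C0 read: already in M, no change] -> [M,I] (invalidations this op: 0; running total: 1)
Op 7: C1 read [C1 read from I: others=['C0=M'] -> C1=S, others downsized to S] -> [S,S] (invalidations this op: 0; running total: 1)
Op 8: C0 write [C0 write: invalidate ['C1=S'] -> C0=M] -> [M,I] (invalidations this op: 1; running total: 2)
Op 9: C1 write [C1 write: invalidate ['C0=M'] -> C1=M] -> [I,M] (invalidations this op: 1; running total: 3)
Op 10: C0 write [C0 write: invalidate ['C1=M'] -> C0=M] -> [M,I] (invalidations this op: 1; running total: 4)
Op 11: C1 read [C1 read from I: others=['C0=M'] -> C1=S, others downsized to S] -> [S,S] (invalidations this op: 0; running total: 4)
Op 12: C1 write [C1 write: invalidate ['C0=S'] -> C1=M] -> [I,M] (invalidations this op: 1; running total: 5)

Answer: 5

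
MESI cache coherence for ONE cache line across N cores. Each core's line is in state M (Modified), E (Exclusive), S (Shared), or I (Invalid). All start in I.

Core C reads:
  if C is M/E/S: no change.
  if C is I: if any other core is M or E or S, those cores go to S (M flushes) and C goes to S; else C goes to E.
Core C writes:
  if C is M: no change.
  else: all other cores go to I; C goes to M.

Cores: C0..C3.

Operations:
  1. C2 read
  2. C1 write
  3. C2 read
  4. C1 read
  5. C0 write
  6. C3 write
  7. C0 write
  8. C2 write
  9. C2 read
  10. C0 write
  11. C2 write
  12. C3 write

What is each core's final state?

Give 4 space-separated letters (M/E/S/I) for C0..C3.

Answer: I I I M

Derivation:
Op 1: C2 read [C2 read from I: no other sharers -> C2=E (exclusive)] -> [I,I,E,I]
Op 2: C1 write [C1 write: invalidate ['C2=E'] -> C1=M] -> [I,M,I,I]
Op 3: C2 read [C2 read from I: others=['C1=M'] -> C2=S, others downsized to S] -> [I,S,S,I]
Op 4: C1 read [C1 read: already in S, no change] -> [I,S,S,I]
Op 5: C0 write [C0 write: invalidate ['C1=S', 'C2=S'] -> C0=M] -> [M,I,I,I]
Op 6: C3 write [C3 write: invalidate ['C0=M'] -> C3=M] -> [I,I,I,M]
Op 7: C0 write [C0 write: invalidate ['C3=M'] -> C0=M] -> [M,I,I,I]
Op 8: C2 write [C2 write: invalidate ['C0=M'] -> C2=M] -> [I,I,M,I]
Op 9: C2 read [C2 read: already in M, no change] -> [I,I,M,I]
Op 10: C0 write [C0 write: invalidate ['C2=M'] -> C0=M] -> [M,I,I,I]
Op 11: C2 write [C2 write: invalidate ['C0=M'] -> C2=M] -> [I,I,M,I]
Op 12: C3 write [C3 write: invalidate ['C2=M'] -> C3=M] -> [I,I,I,M]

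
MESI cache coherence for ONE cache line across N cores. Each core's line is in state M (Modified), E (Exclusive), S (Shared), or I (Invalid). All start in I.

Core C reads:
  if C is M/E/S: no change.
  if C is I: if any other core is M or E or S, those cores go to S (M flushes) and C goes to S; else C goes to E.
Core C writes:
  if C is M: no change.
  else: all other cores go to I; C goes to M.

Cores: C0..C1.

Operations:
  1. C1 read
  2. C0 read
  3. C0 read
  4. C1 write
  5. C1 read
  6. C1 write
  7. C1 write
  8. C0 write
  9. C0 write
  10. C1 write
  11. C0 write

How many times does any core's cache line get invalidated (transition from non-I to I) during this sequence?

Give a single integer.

Answer: 4

Derivation:
Op 1: C1 read [C1 read from I: no other sharers -> C1=E (exclusive)] -> [I,E] (invalidations this op: 0; running total: 0)
Op 2: C0 read [C0 read from I: others=['C1=E'] -> C0=S, others downsized to S] -> [S,S] (invalidations this op: 0; running total: 0)
Op 3: C0 read [C0 read: already in S, no change] -> [S,S] (invalidations this op: 0; running total: 0)
Op 4: C1 write [C1 write: invalidate ['C0=S'] -> C1=M] -> [I,M] (invalidations this op: 1; running total: 1)
Op 5: C1 read [C1 read: already in M, no change] -> [I,M] (invalidations this op: 0; running total: 1)
Op 6: C1 write [C1 write: already M (modified), no change] -> [I,M] (invalidations this op: 0; running total: 1)
Op 7: C1 write [C1 write: already M (modified), no change] -> [I,M] (invalidations this op: 0; running total: 1)
Op 8: C0 write [C0 write: invalidate ['C1=M'] -> C0=M] -> [M,I] (invalidations this op: 1; running total: 2)
Op 9: C0 write [C0 write: already M (modified), no change] -> [M,I] (invalidations this op: 0; running total: 2)
Op 10: C1 write [C1 write: invalidate ['C0=M'] -> C1=M] -> [I,M] (invalidations this op: 1; running total: 3)
Op 11: C0 write [C0 write: invalidate ['C1=M'] -> C0=M] -> [M,I] (invalidations this op: 1; running total: 4)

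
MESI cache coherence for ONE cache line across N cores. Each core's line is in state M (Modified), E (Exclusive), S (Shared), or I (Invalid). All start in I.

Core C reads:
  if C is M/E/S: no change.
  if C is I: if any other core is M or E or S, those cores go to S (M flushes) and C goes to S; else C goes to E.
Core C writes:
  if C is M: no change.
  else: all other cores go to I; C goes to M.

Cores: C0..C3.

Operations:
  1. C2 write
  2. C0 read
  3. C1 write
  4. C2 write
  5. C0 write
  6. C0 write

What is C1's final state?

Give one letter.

Answer: I

Derivation:
Op 1: C2 write [C2 write: invalidate none -> C2=M] -> [I,I,M,I]
Op 2: C0 read [C0 read from I: others=['C2=M'] -> C0=S, others downsized to S] -> [S,I,S,I]
Op 3: C1 write [C1 write: invalidate ['C0=S', 'C2=S'] -> C1=M] -> [I,M,I,I]
Op 4: C2 write [C2 write: invalidate ['C1=M'] -> C2=M] -> [I,I,M,I]
Op 5: C0 write [C0 write: invalidate ['C2=M'] -> C0=M] -> [M,I,I,I]
Op 6: C0 write [C0 write: already M (modified), no change] -> [M,I,I,I]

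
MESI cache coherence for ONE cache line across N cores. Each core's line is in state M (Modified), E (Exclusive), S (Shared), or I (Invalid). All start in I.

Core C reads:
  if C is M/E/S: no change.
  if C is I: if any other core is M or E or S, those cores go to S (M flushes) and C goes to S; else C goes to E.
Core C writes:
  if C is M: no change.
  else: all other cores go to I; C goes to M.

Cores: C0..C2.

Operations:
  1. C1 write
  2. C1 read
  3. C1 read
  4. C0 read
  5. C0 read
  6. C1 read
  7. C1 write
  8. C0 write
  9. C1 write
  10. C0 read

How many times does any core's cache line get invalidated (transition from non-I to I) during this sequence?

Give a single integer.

Answer: 3

Derivation:
Op 1: C1 write [C1 write: invalidate none -> C1=M] -> [I,M,I] (invalidations this op: 0; running total: 0)
Op 2: C1 read [C1 read: already in M, no change] -> [I,M,I] (invalidations this op: 0; running total: 0)
Op 3: C1 read [C1 read: already in M, no change] -> [I,M,I] (invalidations this op: 0; running total: 0)
Op 4: C0 read [C0 read from I: others=['C1=M'] -> C0=S, others downsized to S] -> [S,S,I] (invalidations this op: 0; running total: 0)
Op 5: C0 read [C0 read: already in S, no change] -> [S,S,I] (invalidations this op: 0; running total: 0)
Op 6: C1 read [C1 read: already in S, no change] -> [S,S,I] (invalidations this op: 0; running total: 0)
Op 7: C1 write [C1 write: invalidate ['C0=S'] -> C1=M] -> [I,M,I] (invalidations this op: 1; running total: 1)
Op 8: C0 write [C0 write: invalidate ['C1=M'] -> C0=M] -> [M,I,I] (invalidations this op: 1; running total: 2)
Op 9: C1 write [C1 write: invalidate ['C0=M'] -> C1=M] -> [I,M,I] (invalidations this op: 1; running total: 3)
Op 10: C0 read [C0 read from I: others=['C1=M'] -> C0=S, others downsized to S] -> [S,S,I] (invalidations this op: 0; running total: 3)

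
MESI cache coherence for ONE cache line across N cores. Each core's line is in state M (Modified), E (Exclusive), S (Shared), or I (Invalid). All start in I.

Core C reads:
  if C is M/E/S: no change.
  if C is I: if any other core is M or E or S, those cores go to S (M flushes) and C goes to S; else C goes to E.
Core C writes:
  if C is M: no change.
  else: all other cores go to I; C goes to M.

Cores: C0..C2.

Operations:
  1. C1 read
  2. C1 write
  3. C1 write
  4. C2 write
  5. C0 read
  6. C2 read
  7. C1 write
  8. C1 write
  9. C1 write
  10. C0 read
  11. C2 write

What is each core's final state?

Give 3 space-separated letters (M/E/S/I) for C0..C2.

Op 1: C1 read [C1 read from I: no other sharers -> C1=E (exclusive)] -> [I,E,I]
Op 2: C1 write [C1 write: invalidate none -> C1=M] -> [I,M,I]
Op 3: C1 write [C1 write: already M (modified), no change] -> [I,M,I]
Op 4: C2 write [C2 write: invalidate ['C1=M'] -> C2=M] -> [I,I,M]
Op 5: C0 read [C0 read from I: others=['C2=M'] -> C0=S, others downsized to S] -> [S,I,S]
Op 6: C2 read [C2 read: already in S, no change] -> [S,I,S]
Op 7: C1 write [C1 write: invalidate ['C0=S', 'C2=S'] -> C1=M] -> [I,M,I]
Op 8: C1 write [C1 write: already M (modified), no change] -> [I,M,I]
Op 9: C1 write [C1 write: already M (modified), no change] -> [I,M,I]
Op 10: C0 read [C0 read from I: others=['C1=M'] -> C0=S, others downsized to S] -> [S,S,I]
Op 11: C2 write [C2 write: invalidate ['C0=S', 'C1=S'] -> C2=M] -> [I,I,M]

Answer: I I M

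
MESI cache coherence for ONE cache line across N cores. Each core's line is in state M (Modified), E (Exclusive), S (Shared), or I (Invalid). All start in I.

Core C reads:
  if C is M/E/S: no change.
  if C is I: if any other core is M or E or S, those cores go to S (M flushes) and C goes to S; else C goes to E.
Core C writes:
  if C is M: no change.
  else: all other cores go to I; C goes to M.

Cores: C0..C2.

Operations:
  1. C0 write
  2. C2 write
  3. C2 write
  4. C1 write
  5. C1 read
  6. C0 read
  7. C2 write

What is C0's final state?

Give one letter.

Op 1: C0 write [C0 write: invalidate none -> C0=M] -> [M,I,I]
Op 2: C2 write [C2 write: invalidate ['C0=M'] -> C2=M] -> [I,I,M]
Op 3: C2 write [C2 write: already M (modified), no change] -> [I,I,M]
Op 4: C1 write [C1 write: invalidate ['C2=M'] -> C1=M] -> [I,M,I]
Op 5: C1 read [C1 read: already in M, no change] -> [I,M,I]
Op 6: C0 read [C0 read from I: others=['C1=M'] -> C0=S, others downsized to S] -> [S,S,I]
Op 7: C2 write [C2 write: invalidate ['C0=S', 'C1=S'] -> C2=M] -> [I,I,M]

Answer: I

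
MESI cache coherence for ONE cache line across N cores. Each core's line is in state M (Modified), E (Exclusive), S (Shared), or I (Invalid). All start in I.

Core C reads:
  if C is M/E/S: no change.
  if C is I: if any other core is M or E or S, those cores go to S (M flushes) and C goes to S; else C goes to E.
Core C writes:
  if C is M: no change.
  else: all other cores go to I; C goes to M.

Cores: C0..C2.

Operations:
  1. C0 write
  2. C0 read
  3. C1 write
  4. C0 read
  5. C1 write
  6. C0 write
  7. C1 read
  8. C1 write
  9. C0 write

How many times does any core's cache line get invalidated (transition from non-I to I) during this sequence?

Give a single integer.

Answer: 5

Derivation:
Op 1: C0 write [C0 write: invalidate none -> C0=M] -> [M,I,I] (invalidations this op: 0; running total: 0)
Op 2: C0 read [C0 read: already in M, no change] -> [M,I,I] (invalidations this op: 0; running total: 0)
Op 3: C1 write [C1 write: invalidate ['C0=M'] -> C1=M] -> [I,M,I] (invalidations this op: 1; running total: 1)
Op 4: C0 read [C0 read from I: others=['C1=M'] -> C0=S, others downsized to S] -> [S,S,I] (invalidations this op: 0; running total: 1)
Op 5: C1 write [C1 write: invalidate ['C0=S'] -> C1=M] -> [I,M,I] (invalidations this op: 1; running total: 2)
Op 6: C0 write [C0 write: invalidate ['C1=M'] -> C0=M] -> [M,I,I] (invalidations this op: 1; running total: 3)
Op 7: C1 read [C1 read from I: others=['C0=M'] -> C1=S, others downsized to S] -> [S,S,I] (invalidations this op: 0; running total: 3)
Op 8: C1 write [C1 write: invalidate ['C0=S'] -> C1=M] -> [I,M,I] (invalidations this op: 1; running total: 4)
Op 9: C0 write [C0 write: invalidate ['C1=M'] -> C0=M] -> [M,I,I] (invalidations this op: 1; running total: 5)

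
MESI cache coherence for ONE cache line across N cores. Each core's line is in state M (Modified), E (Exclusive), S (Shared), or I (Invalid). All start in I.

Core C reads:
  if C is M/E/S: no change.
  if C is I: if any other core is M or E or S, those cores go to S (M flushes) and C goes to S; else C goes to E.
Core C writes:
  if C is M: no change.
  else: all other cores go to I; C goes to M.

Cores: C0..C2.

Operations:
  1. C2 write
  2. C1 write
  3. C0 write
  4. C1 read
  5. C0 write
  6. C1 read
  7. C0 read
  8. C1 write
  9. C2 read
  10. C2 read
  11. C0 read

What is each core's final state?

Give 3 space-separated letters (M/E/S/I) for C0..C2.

Op 1: C2 write [C2 write: invalidate none -> C2=M] -> [I,I,M]
Op 2: C1 write [C1 write: invalidate ['C2=M'] -> C1=M] -> [I,M,I]
Op 3: C0 write [C0 write: invalidate ['C1=M'] -> C0=M] -> [M,I,I]
Op 4: C1 read [C1 read from I: others=['C0=M'] -> C1=S, others downsized to S] -> [S,S,I]
Op 5: C0 write [C0 write: invalidate ['C1=S'] -> C0=M] -> [M,I,I]
Op 6: C1 read [C1 read from I: others=['C0=M'] -> C1=S, others downsized to S] -> [S,S,I]
Op 7: C0 read [C0 read: already in S, no change] -> [S,S,I]
Op 8: C1 write [C1 write: invalidate ['C0=S'] -> C1=M] -> [I,M,I]
Op 9: C2 read [C2 read from I: others=['C1=M'] -> C2=S, others downsized to S] -> [I,S,S]
Op 10: C2 read [C2 read: already in S, no change] -> [I,S,S]
Op 11: C0 read [C0 read from I: others=['C1=S', 'C2=S'] -> C0=S, others downsized to S] -> [S,S,S]

Answer: S S S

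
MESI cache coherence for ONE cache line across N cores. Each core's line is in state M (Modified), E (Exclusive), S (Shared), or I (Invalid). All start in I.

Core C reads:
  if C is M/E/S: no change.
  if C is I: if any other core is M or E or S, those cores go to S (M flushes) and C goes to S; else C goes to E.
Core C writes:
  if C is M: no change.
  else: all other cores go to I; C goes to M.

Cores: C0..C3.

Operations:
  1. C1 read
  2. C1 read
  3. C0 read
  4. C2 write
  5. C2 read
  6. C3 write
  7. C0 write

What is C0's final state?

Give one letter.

Op 1: C1 read [C1 read from I: no other sharers -> C1=E (exclusive)] -> [I,E,I,I]
Op 2: C1 read [C1 read: already in E, no change] -> [I,E,I,I]
Op 3: C0 read [C0 read from I: others=['C1=E'] -> C0=S, others downsized to S] -> [S,S,I,I]
Op 4: C2 write [C2 write: invalidate ['C0=S', 'C1=S'] -> C2=M] -> [I,I,M,I]
Op 5: C2 read [C2 read: already in M, no change] -> [I,I,M,I]
Op 6: C3 write [C3 write: invalidate ['C2=M'] -> C3=M] -> [I,I,I,M]
Op 7: C0 write [C0 write: invalidate ['C3=M'] -> C0=M] -> [M,I,I,I]

Answer: M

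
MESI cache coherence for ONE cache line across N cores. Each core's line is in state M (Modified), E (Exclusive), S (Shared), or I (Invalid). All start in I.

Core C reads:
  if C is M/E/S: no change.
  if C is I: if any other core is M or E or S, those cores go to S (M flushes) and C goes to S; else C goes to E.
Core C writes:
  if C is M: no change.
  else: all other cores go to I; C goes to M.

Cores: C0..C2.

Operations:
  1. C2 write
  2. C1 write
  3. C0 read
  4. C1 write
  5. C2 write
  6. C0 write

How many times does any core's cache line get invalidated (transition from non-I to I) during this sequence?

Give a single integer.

Answer: 4

Derivation:
Op 1: C2 write [C2 write: invalidate none -> C2=M] -> [I,I,M] (invalidations this op: 0; running total: 0)
Op 2: C1 write [C1 write: invalidate ['C2=M'] -> C1=M] -> [I,M,I] (invalidations this op: 1; running total: 1)
Op 3: C0 read [C0 read from I: others=['C1=M'] -> C0=S, others downsized to S] -> [S,S,I] (invalidations this op: 0; running total: 1)
Op 4: C1 write [C1 write: invalidate ['C0=S'] -> C1=M] -> [I,M,I] (invalidations this op: 1; running total: 2)
Op 5: C2 write [C2 write: invalidate ['C1=M'] -> C2=M] -> [I,I,M] (invalidations this op: 1; running total: 3)
Op 6: C0 write [C0 write: invalidate ['C2=M'] -> C0=M] -> [M,I,I] (invalidations this op: 1; running total: 4)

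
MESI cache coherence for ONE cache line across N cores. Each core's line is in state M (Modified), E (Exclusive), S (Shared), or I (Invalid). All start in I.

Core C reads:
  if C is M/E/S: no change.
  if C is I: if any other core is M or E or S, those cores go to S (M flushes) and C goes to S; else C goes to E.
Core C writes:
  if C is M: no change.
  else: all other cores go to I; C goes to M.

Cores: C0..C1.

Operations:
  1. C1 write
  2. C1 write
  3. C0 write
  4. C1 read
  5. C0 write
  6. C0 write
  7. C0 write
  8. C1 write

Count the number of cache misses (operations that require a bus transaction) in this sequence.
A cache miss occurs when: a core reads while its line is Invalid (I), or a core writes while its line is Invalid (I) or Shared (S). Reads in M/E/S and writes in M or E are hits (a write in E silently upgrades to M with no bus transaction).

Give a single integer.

Op 1: C1 write [C1 write: invalidate none -> C1=M] -> [I,M] [MISS #1: write from I]
Op 2: C1 write [C1 write: already M (modified), no change] -> [I,M] [hit: write from M]
Op 3: C0 write [C0 write: invalidate ['C1=M'] -> C0=M] -> [M,I] [MISS #2: write from I]
Op 4: C1 read [C1 read from I: others=['C0=M'] -> C1=S, others downsized to S] -> [S,S] [MISS #3: read from I]
Op 5: C0 write [C0 write: invalidate ['C1=S'] -> C0=M] -> [M,I] [MISS #4: write from S]
Op 6: C0 write [C0 write: already M (modified), no change] -> [M,I] [hit: write from M]
Op 7: C0 write [C0 write: already M (modified), no change] -> [M,I] [hit: write from M]
Op 8: C1 write [C1 write: invalidate ['C0=M'] -> C1=M] -> [I,M] [MISS #5: write from I]

Answer: 5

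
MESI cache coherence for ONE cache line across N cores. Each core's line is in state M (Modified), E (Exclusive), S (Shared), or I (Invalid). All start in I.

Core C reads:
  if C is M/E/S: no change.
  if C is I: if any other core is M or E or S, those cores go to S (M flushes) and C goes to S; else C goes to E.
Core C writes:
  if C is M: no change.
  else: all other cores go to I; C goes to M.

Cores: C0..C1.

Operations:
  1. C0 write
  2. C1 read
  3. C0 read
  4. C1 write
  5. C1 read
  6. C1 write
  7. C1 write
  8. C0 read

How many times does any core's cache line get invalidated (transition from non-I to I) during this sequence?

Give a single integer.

Op 1: C0 write [C0 write: invalidate none -> C0=M] -> [M,I] (invalidations this op: 0; running total: 0)
Op 2: C1 read [C1 read from I: others=['C0=M'] -> C1=S, others downsized to S] -> [S,S] (invalidations this op: 0; running total: 0)
Op 3: C0 read [C0 read: already in S, no change] -> [S,S] (invalidations this op: 0; running total: 0)
Op 4: C1 write [C1 write: invalidate ['C0=S'] -> C1=M] -> [I,M] (invalidations this op: 1; running total: 1)
Op 5: C1 read [C1 read: already in M, no change] -> [I,M] (invalidations this op: 0; running total: 1)
Op 6: C1 write [C1 write: already M (modified), no change] -> [I,M] (invalidations this op: 0; running total: 1)
Op 7: C1 write [C1 write: already M (modified), no change] -> [I,M] (invalidations this op: 0; running total: 1)
Op 8: C0 read [C0 read from I: others=['C1=M'] -> C0=S, others downsized to S] -> [S,S] (invalidations this op: 0; running total: 1)

Answer: 1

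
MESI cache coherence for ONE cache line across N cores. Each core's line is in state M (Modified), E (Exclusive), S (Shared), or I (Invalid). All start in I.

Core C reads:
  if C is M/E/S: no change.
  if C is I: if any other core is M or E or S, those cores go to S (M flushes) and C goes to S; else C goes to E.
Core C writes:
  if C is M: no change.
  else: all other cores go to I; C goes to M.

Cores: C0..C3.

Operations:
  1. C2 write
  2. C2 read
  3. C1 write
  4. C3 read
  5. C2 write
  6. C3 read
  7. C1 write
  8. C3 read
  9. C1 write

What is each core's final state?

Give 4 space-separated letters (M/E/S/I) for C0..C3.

Op 1: C2 write [C2 write: invalidate none -> C2=M] -> [I,I,M,I]
Op 2: C2 read [C2 read: already in M, no change] -> [I,I,M,I]
Op 3: C1 write [C1 write: invalidate ['C2=M'] -> C1=M] -> [I,M,I,I]
Op 4: C3 read [C3 read from I: others=['C1=M'] -> C3=S, others downsized to S] -> [I,S,I,S]
Op 5: C2 write [C2 write: invalidate ['C1=S', 'C3=S'] -> C2=M] -> [I,I,M,I]
Op 6: C3 read [C3 read from I: others=['C2=M'] -> C3=S, others downsized to S] -> [I,I,S,S]
Op 7: C1 write [C1 write: invalidate ['C2=S', 'C3=S'] -> C1=M] -> [I,M,I,I]
Op 8: C3 read [C3 read from I: others=['C1=M'] -> C3=S, others downsized to S] -> [I,S,I,S]
Op 9: C1 write [C1 write: invalidate ['C3=S'] -> C1=M] -> [I,M,I,I]

Answer: I M I I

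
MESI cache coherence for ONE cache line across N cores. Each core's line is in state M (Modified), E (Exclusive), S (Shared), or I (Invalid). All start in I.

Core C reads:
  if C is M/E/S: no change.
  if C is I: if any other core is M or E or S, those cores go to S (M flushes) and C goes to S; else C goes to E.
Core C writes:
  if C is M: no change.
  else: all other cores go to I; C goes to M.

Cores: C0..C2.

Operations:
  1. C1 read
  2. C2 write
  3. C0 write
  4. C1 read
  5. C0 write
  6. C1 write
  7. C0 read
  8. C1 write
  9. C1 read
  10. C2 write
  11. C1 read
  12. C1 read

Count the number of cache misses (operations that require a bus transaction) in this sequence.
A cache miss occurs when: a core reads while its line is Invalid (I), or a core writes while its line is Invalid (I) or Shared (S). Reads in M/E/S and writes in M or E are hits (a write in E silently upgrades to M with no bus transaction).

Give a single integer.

Op 1: C1 read [C1 read from I: no other sharers -> C1=E (exclusive)] -> [I,E,I] [MISS #1: read from I]
Op 2: C2 write [C2 write: invalidate ['C1=E'] -> C2=M] -> [I,I,M] [MISS #2: write from I]
Op 3: C0 write [C0 write: invalidate ['C2=M'] -> C0=M] -> [M,I,I] [MISS #3: write from I]
Op 4: C1 read [C1 read from I: others=['C0=M'] -> C1=S, others downsized to S] -> [S,S,I] [MISS #4: read from I]
Op 5: C0 write [C0 write: invalidate ['C1=S'] -> C0=M] -> [M,I,I] [MISS #5: write from S]
Op 6: C1 write [C1 write: invalidate ['C0=M'] -> C1=M] -> [I,M,I] [MISS #6: write from I]
Op 7: C0 read [C0 read from I: others=['C1=M'] -> C0=S, others downsized to S] -> [S,S,I] [MISS #7: read from I]
Op 8: C1 write [C1 write: invalidate ['C0=S'] -> C1=M] -> [I,M,I] [MISS #8: write from S]
Op 9: C1 read [C1 read: already in M, no change] -> [I,M,I] [hit: read from M]
Op 10: C2 write [C2 write: invalidate ['C1=M'] -> C2=M] -> [I,I,M] [MISS #9: write from I]
Op 11: C1 read [C1 read from I: others=['C2=M'] -> C1=S, others downsized to S] -> [I,S,S] [MISS #10: read from I]
Op 12: C1 read [C1 read: already in S, no change] -> [I,S,S] [hit: read from S]

Answer: 10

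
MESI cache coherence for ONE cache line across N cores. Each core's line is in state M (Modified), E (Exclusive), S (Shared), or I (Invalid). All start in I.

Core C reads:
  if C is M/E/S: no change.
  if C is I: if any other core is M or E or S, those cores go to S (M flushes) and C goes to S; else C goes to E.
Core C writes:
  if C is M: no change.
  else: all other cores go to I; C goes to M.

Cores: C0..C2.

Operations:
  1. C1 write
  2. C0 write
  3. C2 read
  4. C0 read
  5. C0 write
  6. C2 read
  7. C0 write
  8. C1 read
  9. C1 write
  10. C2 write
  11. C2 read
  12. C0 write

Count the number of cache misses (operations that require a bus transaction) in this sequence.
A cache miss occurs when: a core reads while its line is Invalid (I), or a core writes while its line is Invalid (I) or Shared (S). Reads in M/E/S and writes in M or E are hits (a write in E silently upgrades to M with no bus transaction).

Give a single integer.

Answer: 10

Derivation:
Op 1: C1 write [C1 write: invalidate none -> C1=M] -> [I,M,I] [MISS #1: write from I]
Op 2: C0 write [C0 write: invalidate ['C1=M'] -> C0=M] -> [M,I,I] [MISS #2: write from I]
Op 3: C2 read [C2 read from I: others=['C0=M'] -> C2=S, others downsized to S] -> [S,I,S] [MISS #3: read from I]
Op 4: C0 read [C0 read: already in S, no change] -> [S,I,S] [hit: read from S]
Op 5: C0 write [C0 write: invalidate ['C2=S'] -> C0=M] -> [M,I,I] [MISS #4: write from S]
Op 6: C2 read [C2 read from I: others=['C0=M'] -> C2=S, others downsized to S] -> [S,I,S] [MISS #5: read from I]
Op 7: C0 write [C0 write: invalidate ['C2=S'] -> C0=M] -> [M,I,I] [MISS #6: write from S]
Op 8: C1 read [C1 read from I: others=['C0=M'] -> C1=S, others downsized to S] -> [S,S,I] [MISS #7: read from I]
Op 9: C1 write [C1 write: invalidate ['C0=S'] -> C1=M] -> [I,M,I] [MISS #8: write from S]
Op 10: C2 write [C2 write: invalidate ['C1=M'] -> C2=M] -> [I,I,M] [MISS #9: write from I]
Op 11: C2 read [C2 read: already in M, no change] -> [I,I,M] [hit: read from M]
Op 12: C0 write [C0 write: invalidate ['C2=M'] -> C0=M] -> [M,I,I] [MISS #10: write from I]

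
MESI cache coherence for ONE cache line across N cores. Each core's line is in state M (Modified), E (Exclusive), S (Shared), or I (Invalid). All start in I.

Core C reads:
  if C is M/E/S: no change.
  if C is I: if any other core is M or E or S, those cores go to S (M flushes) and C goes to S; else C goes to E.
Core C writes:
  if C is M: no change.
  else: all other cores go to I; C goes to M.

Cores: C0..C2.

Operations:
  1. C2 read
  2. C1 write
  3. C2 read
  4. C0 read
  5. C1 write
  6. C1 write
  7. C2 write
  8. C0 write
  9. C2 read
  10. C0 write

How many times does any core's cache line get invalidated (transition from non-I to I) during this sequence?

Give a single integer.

Op 1: C2 read [C2 read from I: no other sharers -> C2=E (exclusive)] -> [I,I,E] (invalidations this op: 0; running total: 0)
Op 2: C1 write [C1 write: invalidate ['C2=E'] -> C1=M] -> [I,M,I] (invalidations this op: 1; running total: 1)
Op 3: C2 read [C2 read from I: others=['C1=M'] -> C2=S, others downsized to S] -> [I,S,S] (invalidations this op: 0; running total: 1)
Op 4: C0 read [C0 read from I: others=['C1=S', 'C2=S'] -> C0=S, others downsized to S] -> [S,S,S] (invalidations this op: 0; running total: 1)
Op 5: C1 write [C1 write: invalidate ['C0=S', 'C2=S'] -> C1=M] -> [I,M,I] (invalidations this op: 2; running total: 3)
Op 6: C1 write [C1 write: already M (modified), no change] -> [I,M,I] (invalidations this op: 0; running total: 3)
Op 7: C2 write [C2 write: invalidate ['C1=M'] -> C2=M] -> [I,I,M] (invalidations this op: 1; running total: 4)
Op 8: C0 write [C0 write: invalidate ['C2=M'] -> C0=M] -> [M,I,I] (invalidations this op: 1; running total: 5)
Op 9: C2 read [C2 read from I: others=['C0=M'] -> C2=S, others downsized to S] -> [S,I,S] (invalidations this op: 0; running total: 5)
Op 10: C0 write [C0 write: invalidate ['C2=S'] -> C0=M] -> [M,I,I] (invalidations this op: 1; running total: 6)

Answer: 6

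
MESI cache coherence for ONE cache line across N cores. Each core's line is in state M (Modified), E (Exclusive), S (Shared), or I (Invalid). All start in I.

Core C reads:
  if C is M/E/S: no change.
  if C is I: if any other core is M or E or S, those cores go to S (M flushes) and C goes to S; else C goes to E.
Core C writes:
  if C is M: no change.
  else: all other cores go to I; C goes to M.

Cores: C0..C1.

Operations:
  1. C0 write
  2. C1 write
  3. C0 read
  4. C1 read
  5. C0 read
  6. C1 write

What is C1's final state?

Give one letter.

Answer: M

Derivation:
Op 1: C0 write [C0 write: invalidate none -> C0=M] -> [M,I]
Op 2: C1 write [C1 write: invalidate ['C0=M'] -> C1=M] -> [I,M]
Op 3: C0 read [C0 read from I: others=['C1=M'] -> C0=S, others downsized to S] -> [S,S]
Op 4: C1 read [C1 read: already in S, no change] -> [S,S]
Op 5: C0 read [C0 read: already in S, no change] -> [S,S]
Op 6: C1 write [C1 write: invalidate ['C0=S'] -> C1=M] -> [I,M]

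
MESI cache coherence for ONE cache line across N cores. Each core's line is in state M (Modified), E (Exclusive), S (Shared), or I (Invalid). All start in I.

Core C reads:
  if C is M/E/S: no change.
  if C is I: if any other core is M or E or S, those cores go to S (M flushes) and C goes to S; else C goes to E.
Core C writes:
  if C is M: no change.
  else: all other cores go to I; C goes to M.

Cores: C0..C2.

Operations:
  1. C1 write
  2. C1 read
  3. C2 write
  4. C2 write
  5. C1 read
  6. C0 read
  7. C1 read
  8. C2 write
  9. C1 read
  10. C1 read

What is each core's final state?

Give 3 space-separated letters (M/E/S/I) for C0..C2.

Answer: I S S

Derivation:
Op 1: C1 write [C1 write: invalidate none -> C1=M] -> [I,M,I]
Op 2: C1 read [C1 read: already in M, no change] -> [I,M,I]
Op 3: C2 write [C2 write: invalidate ['C1=M'] -> C2=M] -> [I,I,M]
Op 4: C2 write [C2 write: already M (modified), no change] -> [I,I,M]
Op 5: C1 read [C1 read from I: others=['C2=M'] -> C1=S, others downsized to S] -> [I,S,S]
Op 6: C0 read [C0 read from I: others=['C1=S', 'C2=S'] -> C0=S, others downsized to S] -> [S,S,S]
Op 7: C1 read [C1 read: already in S, no change] -> [S,S,S]
Op 8: C2 write [C2 write: invalidate ['C0=S', 'C1=S'] -> C2=M] -> [I,I,M]
Op 9: C1 read [C1 read from I: others=['C2=M'] -> C1=S, others downsized to S] -> [I,S,S]
Op 10: C1 read [C1 read: already in S, no change] -> [I,S,S]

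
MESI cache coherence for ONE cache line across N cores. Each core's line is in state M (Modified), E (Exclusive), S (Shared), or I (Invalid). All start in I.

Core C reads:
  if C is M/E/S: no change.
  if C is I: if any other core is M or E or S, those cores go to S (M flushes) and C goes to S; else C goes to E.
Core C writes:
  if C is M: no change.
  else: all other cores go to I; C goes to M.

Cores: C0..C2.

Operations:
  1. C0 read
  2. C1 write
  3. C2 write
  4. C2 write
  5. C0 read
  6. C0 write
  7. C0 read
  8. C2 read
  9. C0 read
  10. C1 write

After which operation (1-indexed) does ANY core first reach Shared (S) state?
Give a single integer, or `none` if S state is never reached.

Op 1: C0 read [C0 read from I: no other sharers -> C0=E (exclusive)] -> [E,I,I]
Op 2: C1 write [C1 write: invalidate ['C0=E'] -> C1=M] -> [I,M,I]
Op 3: C2 write [C2 write: invalidate ['C1=M'] -> C2=M] -> [I,I,M]
Op 4: C2 write [C2 write: already M (modified), no change] -> [I,I,M]
Op 5: C0 read [C0 read from I: others=['C2=M'] -> C0=S, others downsized to S] -> [S,I,S]
  -> First S state at op 5; remaining ops need not be traced.

Answer: 5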